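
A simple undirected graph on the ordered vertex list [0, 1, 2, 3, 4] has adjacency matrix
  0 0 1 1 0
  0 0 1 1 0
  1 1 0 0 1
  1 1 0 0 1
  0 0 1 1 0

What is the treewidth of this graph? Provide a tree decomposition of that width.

Treewidth 2.
One such decomposition:
Bags: B1 = {0, 2, 3}  B2 = {2, 3, 4}  B3 = {1, 2, 3}
Tree: B1–B2, B2–B3

Every bag has size at most 3, so the width is 3 − 1 = 2 and tw(G) ≤ 2. For the lower bound, G contains the cycle 0–3–4–2–0, so G is not a forest; only forests have treewidth ≤ 1, hence tw(G) ≥ 2. Therefore the treewidth is 2.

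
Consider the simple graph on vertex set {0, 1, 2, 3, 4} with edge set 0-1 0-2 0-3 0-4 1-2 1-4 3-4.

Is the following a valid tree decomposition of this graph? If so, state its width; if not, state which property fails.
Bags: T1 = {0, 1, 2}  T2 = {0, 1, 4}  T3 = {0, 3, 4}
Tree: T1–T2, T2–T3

Yes; width 2.

Checking the three conditions: (i) the bags cover all of {0, 1, 2, 3, 4}; (ii) for each edge, some bag contains both endpoints; (iii) the bags containing any fixed vertex form a subtree. All hold, so the decomposition is valid with width 3 − 1 = 2.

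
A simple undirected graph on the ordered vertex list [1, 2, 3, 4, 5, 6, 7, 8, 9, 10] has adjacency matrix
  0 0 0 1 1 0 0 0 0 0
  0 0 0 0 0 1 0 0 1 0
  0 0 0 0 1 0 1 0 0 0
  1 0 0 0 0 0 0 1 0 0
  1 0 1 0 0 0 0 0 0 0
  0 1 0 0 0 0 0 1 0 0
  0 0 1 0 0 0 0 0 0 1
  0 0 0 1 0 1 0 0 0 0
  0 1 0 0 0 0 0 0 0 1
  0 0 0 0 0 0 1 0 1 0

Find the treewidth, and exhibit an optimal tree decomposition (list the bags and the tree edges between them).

Each bag holds 3 vertices, so the decomposition has width 2, which upper-bounds the treewidth. Since 1–4–8–6–2–9–10–7–3–5–1 is a cycle in G, G is not acyclic. Forests are exactly the graphs of treewidth ≤ 1, so tw(G) ≥ 2. Therefore the treewidth is 2.

Treewidth 2.
One optimal decomposition is:
Bags: B1 = {1, 4, 8}  B2 = {1, 6, 8}  B3 = {1, 2, 6}  B4 = {1, 2, 9}  B5 = {1, 9, 10}  B6 = {1, 7, 10}  B7 = {1, 3, 7}  B8 = {1, 3, 5}
Tree: B1–B2, B2–B3, B3–B4, B4–B5, B5–B6, B6–B7, B7–B8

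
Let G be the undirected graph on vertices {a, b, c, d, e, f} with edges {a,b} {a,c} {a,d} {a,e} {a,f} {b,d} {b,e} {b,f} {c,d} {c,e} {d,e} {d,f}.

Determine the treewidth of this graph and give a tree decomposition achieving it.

Treewidth 3.
Bags: B1 = {a, b, d, e}  B2 = {a, c, d, e}  B3 = {a, b, d, f}
Tree: B1–B2, B1–B3

Every bag has size at most 4, so the width is 4 − 1 = 3 and tw(G) ≤ 3. For the lower bound, the 4 vertices {a, c, d, e} are pairwise adjacent, and any tree decomposition puts a clique entirely inside one bag — forcing width ≥ 3. Hence tw(G) = 3 exactly.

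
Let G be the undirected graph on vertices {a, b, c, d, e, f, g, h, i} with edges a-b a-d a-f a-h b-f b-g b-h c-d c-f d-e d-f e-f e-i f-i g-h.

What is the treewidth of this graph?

A width-2 tree decomposition is:
Bags: B1 = {a, d, f}  B2 = {a, b, f}  B3 = {d, e, f}  B4 = {a, b, h}  B5 = {e, f, i}  B6 = {b, g, h}  B7 = {c, d, f}
Tree: B1–B2, B1–B3, B2–B4, B3–B5, B4–B6, B1–B7
The largest bag has 3 vertices, giving width 2; this decomposition certifies tw(G) ≤ 2. On the other hand G contains the 3-clique {b, g, h}. A clique must lie in a single bag of any decomposition, so no decomposition can have width below 2. The upper and lower bounds meet at 2, so that is the treewidth.

2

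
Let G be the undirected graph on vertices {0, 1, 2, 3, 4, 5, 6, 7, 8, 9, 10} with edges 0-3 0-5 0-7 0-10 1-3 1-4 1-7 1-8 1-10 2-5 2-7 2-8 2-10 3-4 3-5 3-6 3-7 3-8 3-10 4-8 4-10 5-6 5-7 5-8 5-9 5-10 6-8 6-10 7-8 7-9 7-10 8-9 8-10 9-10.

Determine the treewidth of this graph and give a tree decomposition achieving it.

Treewidth 4.
One such decomposition:
Bags: B1 = {3, 5, 7, 8, 10}  B2 = {0, 3, 5, 7, 10}  B3 = {1, 3, 7, 8, 10}  B4 = {2, 5, 7, 8, 10}  B5 = {3, 5, 6, 8, 10}  B6 = {5, 7, 8, 9, 10}  B7 = {1, 3, 4, 8, 10}
Tree: B1–B2, B1–B3, B1–B4, B1–B5, B1–B6, B3–B7

Every bag has size at most 5, so the width is 5 − 1 = 4 and tw(G) ≤ 4. For the lower bound, the 5 vertices {0, 3, 5, 7, 10} are pairwise adjacent, and any tree decomposition puts a clique entirely inside one bag — forcing width ≥ 4. Therefore the treewidth is 4.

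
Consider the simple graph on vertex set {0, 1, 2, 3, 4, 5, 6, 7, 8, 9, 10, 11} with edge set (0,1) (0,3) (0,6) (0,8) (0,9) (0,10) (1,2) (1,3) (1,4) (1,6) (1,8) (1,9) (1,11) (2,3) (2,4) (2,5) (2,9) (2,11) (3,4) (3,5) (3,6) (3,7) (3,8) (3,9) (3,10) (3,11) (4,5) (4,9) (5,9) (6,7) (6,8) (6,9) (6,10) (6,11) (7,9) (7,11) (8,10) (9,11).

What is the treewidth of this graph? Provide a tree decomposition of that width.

Every bag has size at most 5, so the width is 5 − 1 = 4 and tw(G) ≤ 4. On the other hand G contains the 5-clique {0, 1, 3, 6, 8}. A clique must lie in a single bag of any decomposition, so no decomposition can have width below 4. Hence tw(G) = 4 exactly.

Treewidth 4.
Bags: B1 = {1, 2, 3, 9, 11}  B2 = {1, 3, 6, 9, 11}  B3 = {0, 1, 3, 6, 9}  B4 = {0, 1, 3, 6, 8}  B5 = {3, 6, 7, 9, 11}  B6 = {0, 3, 6, 8, 10}  B7 = {1, 2, 3, 4, 9}  B8 = {2, 3, 4, 5, 9}
Tree: B1–B2, B2–B3, B3–B4, B2–B5, B4–B6, B1–B7, B7–B8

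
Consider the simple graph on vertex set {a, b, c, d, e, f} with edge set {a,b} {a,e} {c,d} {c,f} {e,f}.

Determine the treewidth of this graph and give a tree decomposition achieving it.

Treewidth 1.
One optimal decomposition is:
Bags: B1 = {c, d}  B2 = {c, f}  B3 = {e, f}  B4 = {a, e}  B5 = {a, b}
Tree: B1–B2, B2–B3, B3–B4, B4–B5

Every bag has size at most 2, so the width is 2 − 1 = 1 and tw(G) ≤ 1. Since G has at least one edge (e.g. d–c), it is not an edgeless graph, so tw(G) ≥ 1. Hence tw(G) = 1 exactly.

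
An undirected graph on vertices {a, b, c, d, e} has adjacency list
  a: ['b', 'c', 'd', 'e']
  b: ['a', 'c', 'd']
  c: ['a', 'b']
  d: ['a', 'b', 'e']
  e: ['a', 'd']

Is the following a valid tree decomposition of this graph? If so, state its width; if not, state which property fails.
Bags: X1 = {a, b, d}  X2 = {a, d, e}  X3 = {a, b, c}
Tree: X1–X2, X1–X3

Yes; width 2.

Vertex coverage: the bags together contain {a, b, c, d, e}, the full vertex set. Edge coverage: each edge of G has both endpoints in at least one bag. Running intersection: for every vertex, the bags containing it form a connected subtree. All three properties hold, so this is a valid tree decomposition of width max|bag| − 1 = 2, and hence tw(G) ≤ 2.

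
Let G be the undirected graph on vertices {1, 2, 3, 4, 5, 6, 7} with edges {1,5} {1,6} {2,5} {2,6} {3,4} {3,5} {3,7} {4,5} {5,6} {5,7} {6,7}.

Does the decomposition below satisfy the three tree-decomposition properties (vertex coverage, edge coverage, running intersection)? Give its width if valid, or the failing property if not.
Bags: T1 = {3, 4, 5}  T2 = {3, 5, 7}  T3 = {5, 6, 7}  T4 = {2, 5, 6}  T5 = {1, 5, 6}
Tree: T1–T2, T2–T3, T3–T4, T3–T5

Yes; width 2.

Every vertex of G appears in some bag (union = {1, 2, 3, 4, 5, 6, 7}); every edge is covered by a bag; and for each vertex v the set of bags containing v is connected in the bag tree. The decomposition is therefore valid. The largest bag has 3 vertices, so the width is 2.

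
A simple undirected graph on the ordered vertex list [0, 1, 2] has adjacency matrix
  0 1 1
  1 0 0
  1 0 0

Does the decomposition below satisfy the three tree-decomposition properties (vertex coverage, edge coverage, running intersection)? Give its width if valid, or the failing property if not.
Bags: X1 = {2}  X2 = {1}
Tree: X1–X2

No — vertex 0 appears in no bag.

A tree decomposition must satisfy three properties: every vertex lies in some bag; for every edge, both endpoints lie together in some bag; and for every vertex, the bags containing it form a connected subtree. Here vertex 0 appears in no bag, so the decomposition is invalid.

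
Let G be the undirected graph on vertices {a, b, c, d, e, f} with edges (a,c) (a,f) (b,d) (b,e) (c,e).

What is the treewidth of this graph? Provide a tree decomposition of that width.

Every bag has size at most 2, so the width is 2 − 1 = 1 and tw(G) ≤ 1. Any graph with an edge has treewidth ≥ 1, and G has the edge f–a. Hence tw(G) = 1 exactly.

Treewidth 1.
Bags: B1 = {a, f}  B2 = {a, c}  B3 = {c, e}  B4 = {b, e}  B5 = {b, d}
Tree: B1–B2, B2–B3, B3–B4, B4–B5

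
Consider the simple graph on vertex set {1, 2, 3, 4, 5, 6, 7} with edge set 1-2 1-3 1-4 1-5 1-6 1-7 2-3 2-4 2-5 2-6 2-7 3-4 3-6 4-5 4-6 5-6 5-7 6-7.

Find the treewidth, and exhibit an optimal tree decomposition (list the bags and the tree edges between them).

The largest bag has 5 vertices, giving width 4; this decomposition certifies tw(G) ≤ 4. Conversely, {1, 2, 3, 4, 6} is a clique of size 5, and the vertices of any clique must share a bag in every tree decomposition; so some bag has ≥ 5 vertices and tw(G) ≥ 4. Combining the bounds, tw(G) = 4.

Treewidth 4.
One optimal decomposition is:
Bags: B1 = {1, 2, 3, 4, 6}  B2 = {1, 2, 4, 5, 6}  B3 = {1, 2, 5, 6, 7}
Tree: B1–B2, B2–B3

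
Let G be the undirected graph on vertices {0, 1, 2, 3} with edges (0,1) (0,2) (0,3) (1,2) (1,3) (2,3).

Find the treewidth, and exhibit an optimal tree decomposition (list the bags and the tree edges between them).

A single bag containing all 4 vertices is trivially a valid decomposition of width 3. For the lower bound, the 4 vertices {0, 1, 2, 3} are pairwise adjacent, and any tree decomposition puts a clique entirely inside one bag — forcing width ≥ 3. Therefore the treewidth is 3.

Treewidth 3.
One such decomposition:
Bags: B1 = {0, 1, 2, 3}
Tree: (single bag)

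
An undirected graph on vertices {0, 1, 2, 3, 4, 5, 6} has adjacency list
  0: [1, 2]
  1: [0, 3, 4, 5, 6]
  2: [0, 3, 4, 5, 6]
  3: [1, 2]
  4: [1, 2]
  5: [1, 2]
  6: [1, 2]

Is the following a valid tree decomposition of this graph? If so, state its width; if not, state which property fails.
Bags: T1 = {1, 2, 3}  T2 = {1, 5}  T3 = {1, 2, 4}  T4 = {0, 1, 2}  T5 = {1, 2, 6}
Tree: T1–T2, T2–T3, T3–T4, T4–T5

No — edge (2,5) lies in no bag.

A tree decomposition must satisfy three properties: every vertex lies in some bag; for every edge, both endpoints lie together in some bag; and for every vertex, the bags containing it form a connected subtree. Here edge (2,5) lies in no bag, so the decomposition is invalid.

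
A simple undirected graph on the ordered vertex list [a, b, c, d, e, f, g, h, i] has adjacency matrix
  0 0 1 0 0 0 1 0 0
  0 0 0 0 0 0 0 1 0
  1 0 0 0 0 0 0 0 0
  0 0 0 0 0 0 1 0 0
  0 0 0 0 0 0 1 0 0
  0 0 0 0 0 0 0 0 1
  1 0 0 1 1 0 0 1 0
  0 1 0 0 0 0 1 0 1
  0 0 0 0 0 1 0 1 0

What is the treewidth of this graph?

1

A width-1 tree decomposition is:
Bags: B1 = {g, h}  B2 = {e, g}  B3 = {a, g}  B4 = {a, c}  B5 = {h, i}  B6 = {d, g}  B7 = {f, i}  B8 = {b, h}
Tree: B1–B2, B2–B3, B3–B4, B1–B5, B3–B6, B5–B7, B1–B8
Each bag holds 2 vertices, so the decomposition has width 1, which upper-bounds the treewidth. Any graph with an edge has treewidth ≥ 1, and G has the edge h–g. Therefore the treewidth is 1.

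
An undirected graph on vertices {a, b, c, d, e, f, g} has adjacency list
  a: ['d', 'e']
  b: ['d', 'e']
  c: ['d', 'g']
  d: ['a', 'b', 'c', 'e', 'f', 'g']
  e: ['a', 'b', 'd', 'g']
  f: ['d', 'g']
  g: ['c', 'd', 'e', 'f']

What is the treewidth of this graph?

2

A width-2 tree decomposition is:
Bags: B1 = {d, e, g}  B2 = {b, d, e}  B3 = {d, f, g}  B4 = {a, d, e}  B5 = {c, d, g}
Tree: B1–B2, B1–B3, B1–B4, B3–B5
Each bag holds 3 vertices, so the decomposition has width 2, which upper-bounds the treewidth. For the lower bound, the 3 vertices {d, e, g} are pairwise adjacent, and any tree decomposition puts a clique entirely inside one bag — forcing width ≥ 2. Combining the bounds, tw(G) = 2.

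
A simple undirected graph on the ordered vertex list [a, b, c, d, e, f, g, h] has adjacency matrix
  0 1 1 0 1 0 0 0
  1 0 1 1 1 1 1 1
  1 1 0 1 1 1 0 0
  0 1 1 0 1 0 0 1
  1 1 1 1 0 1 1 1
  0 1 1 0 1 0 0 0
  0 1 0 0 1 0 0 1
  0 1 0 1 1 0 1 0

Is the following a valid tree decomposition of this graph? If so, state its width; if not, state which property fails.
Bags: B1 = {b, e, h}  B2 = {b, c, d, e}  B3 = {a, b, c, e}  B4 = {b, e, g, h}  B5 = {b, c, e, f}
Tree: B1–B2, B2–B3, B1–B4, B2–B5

No — edge (d,h) lies in no bag.

A tree decomposition must satisfy three properties: every vertex lies in some bag; for every edge, both endpoints lie together in some bag; and for every vertex, the bags containing it form a connected subtree. Here edge (d,h) lies in no bag, so the decomposition is invalid.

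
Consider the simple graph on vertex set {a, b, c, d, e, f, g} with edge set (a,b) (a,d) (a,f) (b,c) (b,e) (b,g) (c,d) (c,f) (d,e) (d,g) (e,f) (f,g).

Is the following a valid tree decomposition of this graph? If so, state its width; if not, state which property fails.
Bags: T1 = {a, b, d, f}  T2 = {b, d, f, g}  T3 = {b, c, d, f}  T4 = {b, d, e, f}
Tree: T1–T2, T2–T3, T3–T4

Yes; width 3.

Vertex coverage: the bags together contain {a, b, c, d, e, f, g}, the full vertex set. Edge coverage: each edge of G has both endpoints in at least one bag. Running intersection: for every vertex, the bags containing it form a connected subtree. All three properties hold, so this is a valid tree decomposition of width max|bag| − 1 = 3, and hence tw(G) ≤ 3.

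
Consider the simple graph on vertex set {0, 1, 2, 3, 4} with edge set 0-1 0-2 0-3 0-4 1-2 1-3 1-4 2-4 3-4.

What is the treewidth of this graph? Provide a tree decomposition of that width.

Treewidth 3.
Bags: B1 = {0, 1, 2, 4}  B2 = {0, 1, 3, 4}
Tree: B1–B2

Each bag holds 4 vertices, so the decomposition has width 3, which upper-bounds the treewidth. For the lower bound, the 4 vertices {0, 1, 2, 4} are pairwise adjacent, and any tree decomposition puts a clique entirely inside one bag — forcing width ≥ 3. The upper and lower bounds meet at 3, so that is the treewidth.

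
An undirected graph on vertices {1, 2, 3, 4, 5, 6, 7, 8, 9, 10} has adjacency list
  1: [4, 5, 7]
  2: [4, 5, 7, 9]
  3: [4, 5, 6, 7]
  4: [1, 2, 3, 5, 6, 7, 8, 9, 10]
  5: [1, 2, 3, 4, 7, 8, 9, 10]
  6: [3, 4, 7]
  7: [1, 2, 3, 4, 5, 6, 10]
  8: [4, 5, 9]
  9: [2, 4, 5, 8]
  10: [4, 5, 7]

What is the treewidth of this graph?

3

A width-3 tree decomposition is:
Bags: B1 = {2, 4, 5, 7}  B2 = {2, 4, 5, 9}  B3 = {3, 4, 5, 7}  B4 = {3, 4, 6, 7}  B5 = {4, 5, 7, 10}  B6 = {4, 5, 8, 9}  B7 = {1, 4, 5, 7}
Tree: B1–B2, B1–B3, B3–B4, B1–B5, B2–B6, B5–B7
Each bag holds 4 vertices, so the decomposition has width 3, which upper-bounds the treewidth. On the other hand G contains the 4-clique {4, 5, 8, 9}. A clique must lie in a single bag of any decomposition, so no decomposition can have width below 3. Therefore the treewidth is 3.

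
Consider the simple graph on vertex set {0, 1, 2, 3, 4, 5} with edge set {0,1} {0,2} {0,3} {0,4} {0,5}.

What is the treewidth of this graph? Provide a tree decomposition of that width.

Each bag holds 2 vertices, so the decomposition has width 1, which upper-bounds the treewidth. Any graph with an edge has treewidth ≥ 1, and G has the edge 0–3. Hence tw(G) = 1 exactly.

Treewidth 1.
One such decomposition:
Bags: B1 = {0, 3}  B2 = {0, 4}  B3 = {0, 1}  B4 = {0, 2}  B5 = {0, 5}
Tree: B1–B2, B2–B3, B1–B4, B2–B5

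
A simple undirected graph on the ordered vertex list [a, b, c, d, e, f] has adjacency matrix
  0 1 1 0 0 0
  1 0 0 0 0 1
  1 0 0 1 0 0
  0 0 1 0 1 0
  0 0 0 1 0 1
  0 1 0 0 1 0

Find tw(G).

2

A width-2 tree decomposition is:
Bags: B1 = {a, c, d}  B2 = {a, b, d}  B3 = {b, d, f}  B4 = {d, e, f}
Tree: B1–B2, B2–B3, B3–B4
The largest bag has 3 vertices, giving width 2; this decomposition certifies tw(G) ≤ 2. Since d–c–a–b–f–e–d is a cycle in G, G is not acyclic. Forests are exactly the graphs of treewidth ≤ 1, so tw(G) ≥ 2. Therefore the treewidth is 2.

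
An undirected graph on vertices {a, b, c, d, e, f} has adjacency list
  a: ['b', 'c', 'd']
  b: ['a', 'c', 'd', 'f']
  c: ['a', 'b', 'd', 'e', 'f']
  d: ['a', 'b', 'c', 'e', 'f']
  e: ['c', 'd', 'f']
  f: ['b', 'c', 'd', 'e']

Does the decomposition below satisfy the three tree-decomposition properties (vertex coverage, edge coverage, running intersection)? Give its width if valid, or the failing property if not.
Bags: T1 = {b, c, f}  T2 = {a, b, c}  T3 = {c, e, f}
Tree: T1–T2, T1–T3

A tree decomposition must satisfy three properties: every vertex lies in some bag; for every edge, both endpoints lie together in some bag; and for every vertex, the bags containing it form a connected subtree. Here vertex d appears in no bag, so the decomposition is invalid.

No — vertex d appears in no bag.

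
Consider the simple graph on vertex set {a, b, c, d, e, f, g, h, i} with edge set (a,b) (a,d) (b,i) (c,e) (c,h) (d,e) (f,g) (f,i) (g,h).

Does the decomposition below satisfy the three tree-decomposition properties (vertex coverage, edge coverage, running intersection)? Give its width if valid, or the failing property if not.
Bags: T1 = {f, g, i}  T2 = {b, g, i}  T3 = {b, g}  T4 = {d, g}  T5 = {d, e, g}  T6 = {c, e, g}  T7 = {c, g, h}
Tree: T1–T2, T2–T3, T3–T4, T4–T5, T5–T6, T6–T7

A tree decomposition must satisfy three properties: every vertex lies in some bag; for every edge, both endpoints lie together in some bag; and for every vertex, the bags containing it form a connected subtree. Here vertex a appears in no bag, so the decomposition is invalid.

No — vertex a appears in no bag.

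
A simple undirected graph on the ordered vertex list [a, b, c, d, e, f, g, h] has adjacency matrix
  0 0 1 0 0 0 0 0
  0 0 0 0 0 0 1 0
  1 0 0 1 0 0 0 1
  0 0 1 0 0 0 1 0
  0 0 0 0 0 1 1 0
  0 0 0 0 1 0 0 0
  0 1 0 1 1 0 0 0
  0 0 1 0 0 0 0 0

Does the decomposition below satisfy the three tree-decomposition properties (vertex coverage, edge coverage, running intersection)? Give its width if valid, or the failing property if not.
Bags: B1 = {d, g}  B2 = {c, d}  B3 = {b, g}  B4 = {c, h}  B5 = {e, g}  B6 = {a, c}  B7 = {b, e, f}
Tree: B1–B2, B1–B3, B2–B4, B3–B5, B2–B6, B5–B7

No — bags containing vertex b are not connected in the tree.

A tree decomposition must satisfy three properties: every vertex lies in some bag; for every edge, both endpoints lie together in some bag; and for every vertex, the bags containing it form a connected subtree. Here bags containing vertex b are not connected in the tree, so the decomposition is invalid.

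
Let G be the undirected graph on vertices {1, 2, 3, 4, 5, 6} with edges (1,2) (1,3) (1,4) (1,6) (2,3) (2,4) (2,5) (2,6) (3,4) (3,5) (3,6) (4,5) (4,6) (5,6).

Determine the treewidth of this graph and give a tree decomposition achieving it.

The largest bag has 5 vertices, giving width 4; this decomposition certifies tw(G) ≤ 4. For the lower bound, the 5 vertices {1, 2, 3, 4, 6} are pairwise adjacent, and any tree decomposition puts a clique entirely inside one bag — forcing width ≥ 4. Hence tw(G) = 4 exactly.

Treewidth 4.
Bags: B1 = {1, 2, 3, 4, 6}  B2 = {2, 3, 4, 5, 6}
Tree: B1–B2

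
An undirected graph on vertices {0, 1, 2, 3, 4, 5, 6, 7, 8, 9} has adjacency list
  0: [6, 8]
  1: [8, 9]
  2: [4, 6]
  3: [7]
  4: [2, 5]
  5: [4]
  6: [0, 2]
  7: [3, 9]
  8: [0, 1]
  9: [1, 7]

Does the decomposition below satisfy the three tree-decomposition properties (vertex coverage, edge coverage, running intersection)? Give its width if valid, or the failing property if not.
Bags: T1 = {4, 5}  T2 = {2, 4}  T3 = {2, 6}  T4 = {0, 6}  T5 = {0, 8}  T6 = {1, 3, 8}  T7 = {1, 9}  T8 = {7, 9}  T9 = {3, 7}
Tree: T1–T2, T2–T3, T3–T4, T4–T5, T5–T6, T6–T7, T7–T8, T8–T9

A tree decomposition must satisfy three properties: every vertex lies in some bag; for every edge, both endpoints lie together in some bag; and for every vertex, the bags containing it form a connected subtree. Here bags containing vertex 3 are not connected in the tree, so the decomposition is invalid.

No — bags containing vertex 3 are not connected in the tree.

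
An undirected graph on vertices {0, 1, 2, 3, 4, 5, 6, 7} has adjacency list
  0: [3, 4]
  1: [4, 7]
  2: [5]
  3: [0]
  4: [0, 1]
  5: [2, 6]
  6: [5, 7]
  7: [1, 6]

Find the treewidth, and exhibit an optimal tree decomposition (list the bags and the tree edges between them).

Every bag has size at most 2, so the width is 2 − 1 = 1 and tw(G) ≤ 1. Since G has at least one edge (e.g. 3–0), it is not an edgeless graph, so tw(G) ≥ 1. The upper and lower bounds meet at 1, so that is the treewidth.

Treewidth 1.
Bags: B1 = {0, 3}  B2 = {0, 4}  B3 = {1, 4}  B4 = {1, 7}  B5 = {6, 7}  B6 = {5, 6}  B7 = {2, 5}
Tree: B1–B2, B2–B3, B3–B4, B4–B5, B5–B6, B6–B7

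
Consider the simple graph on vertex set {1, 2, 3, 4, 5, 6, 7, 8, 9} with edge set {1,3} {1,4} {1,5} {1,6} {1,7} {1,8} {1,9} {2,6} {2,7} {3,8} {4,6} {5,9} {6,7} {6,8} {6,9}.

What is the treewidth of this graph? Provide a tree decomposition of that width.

Every bag has size at most 3, so the width is 3 − 1 = 2 and tw(G) ≤ 2. For the lower bound, the 3 vertices {1, 3, 8} are pairwise adjacent, and any tree decomposition puts a clique entirely inside one bag — forcing width ≥ 2. Combining the bounds, tw(G) = 2.

Treewidth 2.
One optimal decomposition is:
Bags: B1 = {1, 6, 8}  B2 = {1, 6, 7}  B3 = {1, 6, 9}  B4 = {2, 6, 7}  B5 = {1, 4, 6}  B6 = {1, 5, 9}  B7 = {1, 3, 8}
Tree: B1–B2, B2–B3, B2–B4, B1–B5, B3–B6, B1–B7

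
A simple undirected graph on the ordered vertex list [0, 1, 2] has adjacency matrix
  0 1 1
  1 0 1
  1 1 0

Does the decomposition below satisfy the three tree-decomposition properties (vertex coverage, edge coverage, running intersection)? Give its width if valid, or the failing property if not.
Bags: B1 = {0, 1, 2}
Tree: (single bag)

Checking the three conditions: (i) the bags cover all of {0, 1, 2}; (ii) for each edge, some bag contains both endpoints; (iii) the bags containing any fixed vertex form a subtree. All hold, so the decomposition is valid with width 3 − 1 = 2.

Yes; width 2.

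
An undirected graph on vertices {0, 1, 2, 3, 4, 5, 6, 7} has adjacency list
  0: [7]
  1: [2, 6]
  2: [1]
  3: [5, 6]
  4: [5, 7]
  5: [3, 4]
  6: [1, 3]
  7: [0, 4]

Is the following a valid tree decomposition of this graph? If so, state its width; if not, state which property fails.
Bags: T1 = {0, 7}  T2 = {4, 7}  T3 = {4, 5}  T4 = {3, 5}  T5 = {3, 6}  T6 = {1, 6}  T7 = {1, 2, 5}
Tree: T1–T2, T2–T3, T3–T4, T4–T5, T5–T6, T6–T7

A tree decomposition must satisfy three properties: every vertex lies in some bag; for every edge, both endpoints lie together in some bag; and for every vertex, the bags containing it form a connected subtree. Here bags containing vertex 5 are not connected in the tree, so the decomposition is invalid.

No — bags containing vertex 5 are not connected in the tree.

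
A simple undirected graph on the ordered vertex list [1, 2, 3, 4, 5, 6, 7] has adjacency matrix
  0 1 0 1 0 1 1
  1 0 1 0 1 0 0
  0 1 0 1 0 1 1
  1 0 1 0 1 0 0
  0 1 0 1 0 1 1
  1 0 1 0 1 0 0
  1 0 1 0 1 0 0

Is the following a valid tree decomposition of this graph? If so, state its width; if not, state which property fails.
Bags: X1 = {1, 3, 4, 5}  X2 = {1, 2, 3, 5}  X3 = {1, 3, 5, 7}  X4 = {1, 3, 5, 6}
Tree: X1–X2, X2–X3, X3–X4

Vertex coverage: the bags together contain {1, 2, 3, 4, 5, 6, 7}, the full vertex set. Edge coverage: each edge of G has both endpoints in at least one bag. Running intersection: for every vertex, the bags containing it form a connected subtree. All three properties hold, so this is a valid tree decomposition of width max|bag| − 1 = 3, and hence tw(G) ≤ 3.

Yes; width 3.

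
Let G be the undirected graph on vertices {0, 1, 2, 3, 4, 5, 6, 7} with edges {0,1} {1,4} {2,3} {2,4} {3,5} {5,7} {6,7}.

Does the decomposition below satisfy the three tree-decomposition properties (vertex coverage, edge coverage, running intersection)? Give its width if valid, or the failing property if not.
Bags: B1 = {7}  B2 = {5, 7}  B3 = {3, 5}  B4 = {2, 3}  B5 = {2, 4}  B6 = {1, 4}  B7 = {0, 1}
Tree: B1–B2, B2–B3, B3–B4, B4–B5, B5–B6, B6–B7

A tree decomposition must satisfy three properties: every vertex lies in some bag; for every edge, both endpoints lie together in some bag; and for every vertex, the bags containing it form a connected subtree. Here vertex 6 appears in no bag, so the decomposition is invalid.

No — vertex 6 appears in no bag.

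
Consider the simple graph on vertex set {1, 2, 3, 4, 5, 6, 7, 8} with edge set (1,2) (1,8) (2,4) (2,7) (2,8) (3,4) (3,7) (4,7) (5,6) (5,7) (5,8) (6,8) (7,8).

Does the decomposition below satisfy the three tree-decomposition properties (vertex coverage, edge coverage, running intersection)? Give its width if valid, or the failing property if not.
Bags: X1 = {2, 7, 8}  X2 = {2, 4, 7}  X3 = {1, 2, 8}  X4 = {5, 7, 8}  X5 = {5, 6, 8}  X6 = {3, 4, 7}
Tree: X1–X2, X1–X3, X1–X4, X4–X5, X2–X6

Checking the three conditions: (i) the bags cover all of {1, 2, 3, 4, 5, 6, 7, 8}; (ii) for each edge, some bag contains both endpoints; (iii) the bags containing any fixed vertex form a subtree. All hold, so the decomposition is valid with width 3 − 1 = 2.

Yes; width 2.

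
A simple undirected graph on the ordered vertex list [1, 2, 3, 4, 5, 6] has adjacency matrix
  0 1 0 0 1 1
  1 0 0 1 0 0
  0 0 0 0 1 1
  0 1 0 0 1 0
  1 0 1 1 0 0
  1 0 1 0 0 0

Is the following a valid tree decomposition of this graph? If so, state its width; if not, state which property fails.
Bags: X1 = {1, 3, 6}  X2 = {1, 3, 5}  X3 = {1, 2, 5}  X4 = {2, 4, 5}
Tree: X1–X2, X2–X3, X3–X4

Yes; width 2.

Vertex coverage: the bags together contain {1, 2, 3, 4, 5, 6}, the full vertex set. Edge coverage: each edge of G has both endpoints in at least one bag. Running intersection: for every vertex, the bags containing it form a connected subtree. All three properties hold, so this is a valid tree decomposition of width max|bag| − 1 = 2, and hence tw(G) ≤ 2.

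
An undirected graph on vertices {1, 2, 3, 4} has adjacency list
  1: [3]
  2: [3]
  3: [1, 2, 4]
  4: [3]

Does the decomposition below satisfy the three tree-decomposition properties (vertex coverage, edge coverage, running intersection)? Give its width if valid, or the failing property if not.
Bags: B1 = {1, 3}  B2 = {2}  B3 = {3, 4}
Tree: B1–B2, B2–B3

A tree decomposition must satisfy three properties: every vertex lies in some bag; for every edge, both endpoints lie together in some bag; and for every vertex, the bags containing it form a connected subtree. Here edge (3,2) lies in no bag, so the decomposition is invalid.

No — edge (3,2) lies in no bag.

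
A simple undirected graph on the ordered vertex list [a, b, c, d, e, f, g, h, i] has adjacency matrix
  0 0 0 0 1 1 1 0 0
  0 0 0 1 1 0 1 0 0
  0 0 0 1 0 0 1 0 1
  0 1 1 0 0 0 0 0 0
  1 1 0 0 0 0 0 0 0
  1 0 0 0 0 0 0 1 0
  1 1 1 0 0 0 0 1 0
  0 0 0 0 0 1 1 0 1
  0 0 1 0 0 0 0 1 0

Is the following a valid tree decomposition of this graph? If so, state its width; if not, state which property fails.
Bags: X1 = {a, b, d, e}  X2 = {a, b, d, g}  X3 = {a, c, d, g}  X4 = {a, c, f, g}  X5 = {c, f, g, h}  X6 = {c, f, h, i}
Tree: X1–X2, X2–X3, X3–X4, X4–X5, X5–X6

Vertex coverage: the bags together contain {a, b, c, d, e, f, g, h, i}, the full vertex set. Edge coverage: each edge of G has both endpoints in at least one bag. Running intersection: for every vertex, the bags containing it form a connected subtree. All three properties hold, so this is a valid tree decomposition of width max|bag| − 1 = 3, and hence tw(G) ≤ 3.

Yes; width 3.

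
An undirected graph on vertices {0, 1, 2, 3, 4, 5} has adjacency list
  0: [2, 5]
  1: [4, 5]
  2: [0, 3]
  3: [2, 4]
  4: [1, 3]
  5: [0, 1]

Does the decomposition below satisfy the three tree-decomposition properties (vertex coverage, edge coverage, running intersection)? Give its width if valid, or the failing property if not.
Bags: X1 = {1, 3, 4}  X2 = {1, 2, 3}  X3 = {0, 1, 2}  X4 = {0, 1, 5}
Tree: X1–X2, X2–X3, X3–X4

Yes; width 2.

Checking the three conditions: (i) the bags cover all of {0, 1, 2, 3, 4, 5}; (ii) for each edge, some bag contains both endpoints; (iii) the bags containing any fixed vertex form a subtree. All hold, so the decomposition is valid with width 3 − 1 = 2.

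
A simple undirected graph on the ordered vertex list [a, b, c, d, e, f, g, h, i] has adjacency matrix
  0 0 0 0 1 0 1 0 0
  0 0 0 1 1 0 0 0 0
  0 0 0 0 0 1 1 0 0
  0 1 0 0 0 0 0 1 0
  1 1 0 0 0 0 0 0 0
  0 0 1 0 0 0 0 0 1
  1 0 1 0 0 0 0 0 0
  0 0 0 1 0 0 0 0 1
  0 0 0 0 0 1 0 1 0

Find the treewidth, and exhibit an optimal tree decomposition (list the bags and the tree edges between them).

Treewidth 2.
One such decomposition:
Bags: B1 = {b, d, e}  B2 = {a, d, e}  B3 = {a, d, g}  B4 = {c, d, g}  B5 = {c, d, f}  B6 = {d, f, i}  B7 = {d, h, i}
Tree: B1–B2, B2–B3, B3–B4, B4–B5, B5–B6, B6–B7

The largest bag has 3 vertices, giving width 2; this decomposition certifies tw(G) ≤ 2. Since d–b–e–a–g–c–f–i–h–d is a cycle in G, G is not acyclic. Forests are exactly the graphs of treewidth ≤ 1, so tw(G) ≥ 2. Hence tw(G) = 2 exactly.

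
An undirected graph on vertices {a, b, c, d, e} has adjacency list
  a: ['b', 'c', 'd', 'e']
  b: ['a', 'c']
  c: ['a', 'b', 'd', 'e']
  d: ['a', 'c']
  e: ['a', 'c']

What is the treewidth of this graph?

A width-2 tree decomposition is:
Bags: B1 = {a, b, c}  B2 = {a, c, e}  B3 = {a, c, d}
Tree: B1–B2, B2–B3
Every bag has size at most 3, so the width is 3 − 1 = 2 and tw(G) ≤ 2. Conversely, {a, c, d} is a clique of size 3, and the vertices of any clique must share a bag in every tree decomposition; so some bag has ≥ 3 vertices and tw(G) ≥ 2. Combining the bounds, tw(G) = 2.

2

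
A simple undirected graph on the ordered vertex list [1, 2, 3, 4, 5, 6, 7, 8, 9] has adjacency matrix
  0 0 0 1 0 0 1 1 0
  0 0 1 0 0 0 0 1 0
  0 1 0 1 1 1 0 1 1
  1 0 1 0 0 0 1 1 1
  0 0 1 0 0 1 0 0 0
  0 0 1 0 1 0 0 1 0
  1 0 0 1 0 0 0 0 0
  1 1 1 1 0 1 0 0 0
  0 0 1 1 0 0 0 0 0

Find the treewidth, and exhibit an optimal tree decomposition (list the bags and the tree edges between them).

Each bag holds 3 vertices, so the decomposition has width 2, which upper-bounds the treewidth. On the other hand G contains the 3-clique {1, 4, 8}. A clique must lie in a single bag of any decomposition, so no decomposition can have width below 2. The upper and lower bounds meet at 2, so that is the treewidth.

Treewidth 2.
One optimal decomposition is:
Bags: B1 = {3, 4, 8}  B2 = {3, 6, 8}  B3 = {1, 4, 8}  B4 = {3, 5, 6}  B5 = {3, 4, 9}  B6 = {2, 3, 8}  B7 = {1, 4, 7}
Tree: B1–B2, B1–B3, B2–B4, B1–B5, B1–B6, B3–B7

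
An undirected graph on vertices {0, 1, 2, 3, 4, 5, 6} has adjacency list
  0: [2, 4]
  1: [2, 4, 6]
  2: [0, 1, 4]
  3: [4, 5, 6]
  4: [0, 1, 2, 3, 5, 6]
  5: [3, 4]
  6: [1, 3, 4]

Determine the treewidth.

2

A width-2 tree decomposition is:
Bags: B1 = {1, 4, 6}  B2 = {3, 4, 6}  B3 = {1, 2, 4}  B4 = {0, 2, 4}  B5 = {3, 4, 5}
Tree: B1–B2, B1–B3, B3–B4, B2–B5
Each bag holds 3 vertices, so the decomposition has width 2, which upper-bounds the treewidth. For the lower bound, the 3 vertices {0, 2, 4} are pairwise adjacent, and any tree decomposition puts a clique entirely inside one bag — forcing width ≥ 2. Hence tw(G) = 2 exactly.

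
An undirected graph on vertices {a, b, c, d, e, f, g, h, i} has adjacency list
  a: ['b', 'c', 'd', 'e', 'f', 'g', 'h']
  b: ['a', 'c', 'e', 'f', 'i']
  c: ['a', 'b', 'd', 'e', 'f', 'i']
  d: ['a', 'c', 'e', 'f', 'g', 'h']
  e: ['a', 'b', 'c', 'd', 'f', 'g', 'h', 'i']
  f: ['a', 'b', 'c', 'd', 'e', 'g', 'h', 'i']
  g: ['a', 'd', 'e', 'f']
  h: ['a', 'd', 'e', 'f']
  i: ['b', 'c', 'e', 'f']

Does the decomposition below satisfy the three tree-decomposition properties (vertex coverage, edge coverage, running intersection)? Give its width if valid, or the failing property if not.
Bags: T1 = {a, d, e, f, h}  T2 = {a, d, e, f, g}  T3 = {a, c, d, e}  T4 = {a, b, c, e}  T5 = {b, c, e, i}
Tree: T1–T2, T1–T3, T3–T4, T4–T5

No — edge (f,c) lies in no bag.

A tree decomposition must satisfy three properties: every vertex lies in some bag; for every edge, both endpoints lie together in some bag; and for every vertex, the bags containing it form a connected subtree. Here edge (f,c) lies in no bag, so the decomposition is invalid.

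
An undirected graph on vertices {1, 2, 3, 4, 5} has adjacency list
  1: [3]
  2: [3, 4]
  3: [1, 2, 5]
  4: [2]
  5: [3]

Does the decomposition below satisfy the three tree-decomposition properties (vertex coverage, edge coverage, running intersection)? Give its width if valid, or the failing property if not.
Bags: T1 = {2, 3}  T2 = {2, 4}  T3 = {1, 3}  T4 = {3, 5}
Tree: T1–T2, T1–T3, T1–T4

Every vertex of G appears in some bag (union = {1, 2, 3, 4, 5}); every edge is covered by a bag; and for each vertex v the set of bags containing v is connected in the bag tree. The decomposition is therefore valid. The largest bag has 2 vertices, so the width is 1.

Yes; width 1.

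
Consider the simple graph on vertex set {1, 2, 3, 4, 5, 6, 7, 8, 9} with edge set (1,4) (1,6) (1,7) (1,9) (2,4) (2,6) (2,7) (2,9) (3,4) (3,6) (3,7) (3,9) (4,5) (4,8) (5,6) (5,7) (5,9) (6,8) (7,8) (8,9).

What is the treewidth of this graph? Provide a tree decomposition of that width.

Treewidth 4.
Bags: B1 = {2, 4, 6, 7, 9}  B2 = {4, 5, 6, 7, 9}  B3 = {1, 4, 6, 7, 9}  B4 = {3, 4, 6, 7, 9}  B5 = {4, 6, 7, 8, 9}
Tree: B1–B2, B2–B3, B3–B4, B4–B5

Every bag has size at most 5, so the width is 5 − 1 = 4 and tw(G) ≤ 4. For the lower bound: the 5 vertex sets {2,9}, {4,5}, {1,7}, {6}, {3} are disjoint, each induces a connected subgraph, and every pair is joined by at least one edge of G. Contracting each set to a single vertex therefore yields K_{5} as a minor, and since treewidth is minor-monotone, tw(G) ≥ tw(K_{5}) = 4. Combining the bounds, tw(G) = 4.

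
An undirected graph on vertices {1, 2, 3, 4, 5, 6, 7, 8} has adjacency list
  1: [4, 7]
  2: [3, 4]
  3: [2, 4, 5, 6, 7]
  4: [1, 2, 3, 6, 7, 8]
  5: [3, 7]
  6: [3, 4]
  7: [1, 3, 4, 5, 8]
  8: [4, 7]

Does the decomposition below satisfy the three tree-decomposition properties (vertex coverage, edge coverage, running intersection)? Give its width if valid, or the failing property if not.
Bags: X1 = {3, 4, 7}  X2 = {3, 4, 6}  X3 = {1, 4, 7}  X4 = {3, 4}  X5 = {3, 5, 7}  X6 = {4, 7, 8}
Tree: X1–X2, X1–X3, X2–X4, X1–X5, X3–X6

A tree decomposition must satisfy three properties: every vertex lies in some bag; for every edge, both endpoints lie together in some bag; and for every vertex, the bags containing it form a connected subtree. Here vertex 2 appears in no bag, so the decomposition is invalid.

No — vertex 2 appears in no bag.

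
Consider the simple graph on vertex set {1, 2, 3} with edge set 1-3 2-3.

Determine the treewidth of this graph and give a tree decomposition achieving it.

Treewidth 1.
One optimal decomposition is:
Bags: B1 = {1, 3}  B2 = {2, 3}
Tree: B1–B2

Each bag holds 2 vertices, so the decomposition has width 1, which upper-bounds the treewidth. G has an edge, so its treewidth is at least 1. Therefore the treewidth is 1.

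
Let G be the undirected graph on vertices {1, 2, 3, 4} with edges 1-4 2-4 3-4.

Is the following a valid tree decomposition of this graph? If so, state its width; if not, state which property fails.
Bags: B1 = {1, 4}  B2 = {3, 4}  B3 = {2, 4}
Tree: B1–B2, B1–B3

Yes; width 1.

Vertex coverage: the bags together contain {1, 2, 3, 4}, the full vertex set. Edge coverage: each edge of G has both endpoints in at least one bag. Running intersection: for every vertex, the bags containing it form a connected subtree. All three properties hold, so this is a valid tree decomposition of width max|bag| − 1 = 1, and hence tw(G) ≤ 1.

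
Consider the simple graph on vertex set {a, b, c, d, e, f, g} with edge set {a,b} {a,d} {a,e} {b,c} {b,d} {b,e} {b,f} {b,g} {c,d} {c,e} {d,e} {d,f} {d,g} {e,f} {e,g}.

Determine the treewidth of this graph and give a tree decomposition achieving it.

The largest bag has 4 vertices, giving width 3; this decomposition certifies tw(G) ≤ 3. For the lower bound, the 4 vertices {b, d, e, g} are pairwise adjacent, and any tree decomposition puts a clique entirely inside one bag — forcing width ≥ 3. Hence tw(G) = 3 exactly.

Treewidth 3.
One optimal decomposition is:
Bags: B1 = {b, d, e, g}  B2 = {a, b, d, e}  B3 = {b, c, d, e}  B4 = {b, d, e, f}
Tree: B1–B2, B2–B3, B2–B4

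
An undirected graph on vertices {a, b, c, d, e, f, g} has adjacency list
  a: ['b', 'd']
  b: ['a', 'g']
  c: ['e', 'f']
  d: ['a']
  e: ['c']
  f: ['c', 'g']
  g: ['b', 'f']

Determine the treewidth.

1

A width-1 tree decomposition is:
Bags: B1 = {a, d}  B2 = {a, b}  B3 = {b, g}  B4 = {f, g}  B5 = {c, f}  B6 = {c, e}
Tree: B1–B2, B2–B3, B3–B4, B4–B5, B5–B6
Each bag holds 2 vertices, so the decomposition has width 1, which upper-bounds the treewidth. Any graph with an edge has treewidth ≥ 1, and G has the edge d–a. Therefore the treewidth is 1.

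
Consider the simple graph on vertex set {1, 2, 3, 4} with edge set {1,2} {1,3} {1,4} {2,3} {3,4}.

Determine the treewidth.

2

A width-2 tree decomposition is:
Bags: B1 = {1, 3, 4}  B2 = {1, 2, 3}
Tree: B1–B2
Each bag holds 3 vertices, so the decomposition has width 2, which upper-bounds the treewidth. On the other hand G contains the 3-clique {1, 2, 3}. A clique must lie in a single bag of any decomposition, so no decomposition can have width below 2. The upper and lower bounds meet at 2, so that is the treewidth.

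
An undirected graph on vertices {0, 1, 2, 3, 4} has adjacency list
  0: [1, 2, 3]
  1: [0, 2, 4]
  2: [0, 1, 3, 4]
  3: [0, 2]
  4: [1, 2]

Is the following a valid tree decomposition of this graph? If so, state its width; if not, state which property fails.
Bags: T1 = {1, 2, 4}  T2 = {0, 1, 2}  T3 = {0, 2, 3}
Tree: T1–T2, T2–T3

Vertex coverage: the bags together contain {0, 1, 2, 3, 4}, the full vertex set. Edge coverage: each edge of G has both endpoints in at least one bag. Running intersection: for every vertex, the bags containing it form a connected subtree. All three properties hold, so this is a valid tree decomposition of width max|bag| − 1 = 2, and hence tw(G) ≤ 2.

Yes; width 2.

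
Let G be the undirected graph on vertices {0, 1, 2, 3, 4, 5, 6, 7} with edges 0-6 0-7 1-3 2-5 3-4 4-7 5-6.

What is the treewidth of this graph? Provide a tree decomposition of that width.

Every bag has size at most 2, so the width is 2 − 1 = 1 and tw(G) ≤ 1. Since G has at least one edge (e.g. 2–5), it is not an edgeless graph, so tw(G) ≥ 1. The upper and lower bounds meet at 1, so that is the treewidth.

Treewidth 1.
One optimal decomposition is:
Bags: B1 = {2, 5}  B2 = {5, 6}  B3 = {0, 6}  B4 = {0, 7}  B5 = {4, 7}  B6 = {3, 4}  B7 = {1, 3}
Tree: B1–B2, B2–B3, B3–B4, B4–B5, B5–B6, B6–B7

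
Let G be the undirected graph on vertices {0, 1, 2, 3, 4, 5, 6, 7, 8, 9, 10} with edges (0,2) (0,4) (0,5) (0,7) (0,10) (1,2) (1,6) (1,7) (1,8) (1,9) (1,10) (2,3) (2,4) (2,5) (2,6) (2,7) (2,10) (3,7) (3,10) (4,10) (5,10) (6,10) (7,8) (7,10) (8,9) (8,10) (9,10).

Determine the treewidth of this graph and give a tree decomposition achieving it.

Treewidth 3.
One optimal decomposition is:
Bags: B1 = {0, 2, 7, 10}  B2 = {1, 2, 7, 10}  B3 = {0, 2, 5, 10}  B4 = {1, 7, 8, 10}  B5 = {2, 3, 7, 10}  B6 = {0, 2, 4, 10}  B7 = {1, 8, 9, 10}  B8 = {1, 2, 6, 10}
Tree: B1–B2, B1–B3, B2–B4, B2–B5, B1–B6, B4–B7, B2–B8

Each bag holds 4 vertices, so the decomposition has width 3, which upper-bounds the treewidth. On the other hand G contains the 4-clique {1, 8, 9, 10}. A clique must lie in a single bag of any decomposition, so no decomposition can have width below 3. Combining the bounds, tw(G) = 3.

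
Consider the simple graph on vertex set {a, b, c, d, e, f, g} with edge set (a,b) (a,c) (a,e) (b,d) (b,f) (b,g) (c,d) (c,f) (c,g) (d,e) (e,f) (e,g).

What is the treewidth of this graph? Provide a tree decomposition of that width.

Treewidth 3.
One such decomposition:
Bags: B1 = {a, b, c, e}  B2 = {b, c, d, e}  B3 = {b, c, e, g}  B4 = {b, c, e, f}
Tree: B1–B2, B2–B3, B3–B4

The largest bag has 4 vertices, giving width 3; this decomposition certifies tw(G) ≤ 3. For the lower bound: the 4 vertex sets {a,c}, {b,d}, {e}, {g} are disjoint, each induces a connected subgraph, and every pair is joined by at least one edge of G. Contracting each set to a single vertex therefore yields K_{4} as a minor, and since treewidth is minor-monotone, tw(G) ≥ tw(K_{4}) = 3. The upper and lower bounds meet at 3, so that is the treewidth.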